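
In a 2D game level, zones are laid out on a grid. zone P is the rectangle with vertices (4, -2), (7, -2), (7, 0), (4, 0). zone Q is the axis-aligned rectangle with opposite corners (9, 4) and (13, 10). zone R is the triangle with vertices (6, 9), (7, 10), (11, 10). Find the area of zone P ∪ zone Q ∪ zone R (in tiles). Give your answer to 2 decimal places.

By inclusion–exclusion:
Individual areas: |zone P| = 6, |zone Q| = 24, |zone R| = 2.
|zone P∩zone Q| = 0 (no overlap).
|zone P∩zone R| = 0.
|zone Q∩zone R| = 0.4.
|zone P∩zone Q∩zone R| = 0.
|zone P ∪ zone Q ∪ zone R| = 32 − 0.4 + 0 = 31.60.

31.60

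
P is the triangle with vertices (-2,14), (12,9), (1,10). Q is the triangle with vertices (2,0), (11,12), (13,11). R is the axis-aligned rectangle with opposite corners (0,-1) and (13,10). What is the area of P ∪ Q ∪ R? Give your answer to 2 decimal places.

163.40

By inclusion–exclusion:
Individual areas: |P| = 20.5, |Q| = 16.5, |R| = 143.
|P∩Q| = 0.9483.
|P∩R| = 4.1.
|Q∩R| = 12.5.
|P∩Q∩R| = 0.9483.
|P ∪ Q ∪ R| = 180 − 17.5483 + 0.9483 = 163.40.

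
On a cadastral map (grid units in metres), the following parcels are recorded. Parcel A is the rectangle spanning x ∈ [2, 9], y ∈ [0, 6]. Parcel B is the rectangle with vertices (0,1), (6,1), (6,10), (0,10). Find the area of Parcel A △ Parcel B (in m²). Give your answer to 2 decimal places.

56.00

|Parcel A∩Parcel B|: x∈[2,6], y∈[1,6] → 4·5 = 20.
|Parcel A △ Parcel B| = |Parcel A| + |Parcel B| − 2·|Parcel A∩Parcel B| = 42 + 54 − 40 = 56.00.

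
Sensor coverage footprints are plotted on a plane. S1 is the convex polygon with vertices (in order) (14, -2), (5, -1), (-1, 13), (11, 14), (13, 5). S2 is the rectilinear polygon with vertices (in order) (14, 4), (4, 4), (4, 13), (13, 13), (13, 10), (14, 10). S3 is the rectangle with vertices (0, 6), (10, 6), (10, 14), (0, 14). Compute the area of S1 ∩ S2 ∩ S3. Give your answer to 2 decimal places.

The intersection is the polygon with vertices (4,13), (10,13), (10,6), (4,6).
By the shoelace formula its area is 42.00.

42.00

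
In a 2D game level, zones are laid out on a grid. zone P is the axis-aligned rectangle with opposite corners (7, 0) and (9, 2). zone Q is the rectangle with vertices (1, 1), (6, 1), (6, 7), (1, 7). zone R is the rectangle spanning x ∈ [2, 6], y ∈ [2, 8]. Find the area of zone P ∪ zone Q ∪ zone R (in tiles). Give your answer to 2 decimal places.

38.00

By inclusion–exclusion:
Individual areas: |zone P| = 4, |zone Q| = 30, |zone R| = 24.
|zone P∩zone Q| = 0 (no overlap).
|zone P∩zone R| = 0 (no overlap).
|zone Q∩zone R|: x∈[2,6], y∈[2,7] → 4·5 = 20.
|zone P∩zone Q∩zone R| = 0.
|zone P ∪ zone Q ∪ zone R| = 58 − 20 + 0 = 38.00.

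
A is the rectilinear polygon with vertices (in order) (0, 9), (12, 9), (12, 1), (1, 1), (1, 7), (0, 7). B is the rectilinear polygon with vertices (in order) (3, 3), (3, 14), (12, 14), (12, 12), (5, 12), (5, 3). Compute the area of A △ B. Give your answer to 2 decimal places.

|A| = 90, |B| = 36, |A∩B| = 12.
|A △ B| = |A| + |B| − 2·|A∩B| = 90 + 36 − 24 = 102.00.

102.00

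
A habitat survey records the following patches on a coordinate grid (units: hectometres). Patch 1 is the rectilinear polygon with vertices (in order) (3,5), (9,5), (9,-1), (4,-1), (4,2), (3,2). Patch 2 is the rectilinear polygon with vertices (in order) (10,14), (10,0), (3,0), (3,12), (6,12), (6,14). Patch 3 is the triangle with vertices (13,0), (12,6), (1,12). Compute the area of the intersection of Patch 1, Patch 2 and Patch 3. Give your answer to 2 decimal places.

The intersection is the polygon with vertices (9,4), (8,5), (9,5).
By the shoelace formula its area is 0.50.

0.50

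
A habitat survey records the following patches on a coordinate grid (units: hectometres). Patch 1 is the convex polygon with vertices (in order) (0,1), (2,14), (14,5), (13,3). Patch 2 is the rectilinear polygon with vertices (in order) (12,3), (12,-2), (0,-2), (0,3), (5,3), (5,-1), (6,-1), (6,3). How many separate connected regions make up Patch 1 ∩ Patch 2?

Patch 1 ∩ Patch 2 splits into 2 disjoint pieces (area 7.7692, area 3.6923).

2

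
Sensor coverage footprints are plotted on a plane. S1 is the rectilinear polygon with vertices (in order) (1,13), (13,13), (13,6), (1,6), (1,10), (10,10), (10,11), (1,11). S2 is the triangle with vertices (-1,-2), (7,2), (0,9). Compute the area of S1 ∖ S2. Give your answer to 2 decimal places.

|S1| = 75, |S1∩S2| = 2.
|S1 ∖ S2| = |S1| − |S1∩S2| = 75 − 2 = 73.00.

73.00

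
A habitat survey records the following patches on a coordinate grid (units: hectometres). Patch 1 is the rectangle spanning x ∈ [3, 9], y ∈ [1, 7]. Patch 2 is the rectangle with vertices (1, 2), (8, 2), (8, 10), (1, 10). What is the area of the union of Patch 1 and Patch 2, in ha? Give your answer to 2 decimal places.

By inclusion–exclusion:
Individual areas: |Patch 1| = 36, |Patch 2| = 56.
|Patch 1∩Patch 2|: x∈[3,8], y∈[2,7] → 5·5 = 25.
|Patch 1 ∪ Patch 2| = 92 − 25 = 67.00.

67.00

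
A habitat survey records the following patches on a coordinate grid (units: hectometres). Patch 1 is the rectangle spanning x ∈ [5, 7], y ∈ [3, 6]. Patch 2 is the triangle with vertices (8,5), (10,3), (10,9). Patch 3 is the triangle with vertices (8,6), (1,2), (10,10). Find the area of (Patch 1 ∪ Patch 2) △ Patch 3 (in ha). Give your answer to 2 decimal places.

|Patch 1 ∪ Patch 2| = 12.
|(Patch 1 ∪ Patch 2) ∩ Patch 3| = 2.1746.
|(Patch 1 ∪ Patch 2) △ Patch 3| = 12 + 10 − 4.3492 = 17.65.

17.65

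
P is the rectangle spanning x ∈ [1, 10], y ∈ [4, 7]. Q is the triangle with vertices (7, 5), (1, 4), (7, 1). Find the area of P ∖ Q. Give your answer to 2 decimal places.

|P| = 27, |P∩Q| = 3.
|P ∖ Q| = |P| − |P∩Q| = 27 − 3 = 24.00.

24.00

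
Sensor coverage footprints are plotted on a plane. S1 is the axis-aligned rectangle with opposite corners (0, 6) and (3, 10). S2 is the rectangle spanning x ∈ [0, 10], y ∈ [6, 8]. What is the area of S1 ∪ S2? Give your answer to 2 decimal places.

By inclusion–exclusion:
Individual areas: |S1| = 12, |S2| = 20.
|S1∩S2|: x∈[0,3], y∈[6,8] → 3·2 = 6.
|S1 ∪ S2| = 32 − 6 = 26.00.

26.00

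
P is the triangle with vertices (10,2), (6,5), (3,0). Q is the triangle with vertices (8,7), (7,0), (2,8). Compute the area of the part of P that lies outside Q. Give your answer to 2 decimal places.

8.18

|P| = 14.5, |P∩Q| = 6.3161.
|P ∖ Q| = |P| − |P∩Q| = 14.5 − 6.3161 = 8.18.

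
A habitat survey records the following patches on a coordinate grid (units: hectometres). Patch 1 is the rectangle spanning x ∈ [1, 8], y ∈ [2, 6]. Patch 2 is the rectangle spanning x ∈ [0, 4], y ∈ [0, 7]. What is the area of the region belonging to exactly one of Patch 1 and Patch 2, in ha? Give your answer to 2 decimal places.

|Patch 1∩Patch 2|: x∈[1,4], y∈[2,6] → 3·4 = 12.
|Patch 1 △ Patch 2| = |Patch 1| + |Patch 2| − 2·|Patch 1∩Patch 2| = 28 + 28 − 24 = 32.00.

32.00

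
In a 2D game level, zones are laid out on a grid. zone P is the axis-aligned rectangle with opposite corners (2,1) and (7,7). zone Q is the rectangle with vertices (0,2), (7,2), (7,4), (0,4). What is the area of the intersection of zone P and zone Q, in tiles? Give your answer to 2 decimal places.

|zone P∩zone Q|: x∈[2,7], y∈[2,4] → 5·2 = 10.

10.00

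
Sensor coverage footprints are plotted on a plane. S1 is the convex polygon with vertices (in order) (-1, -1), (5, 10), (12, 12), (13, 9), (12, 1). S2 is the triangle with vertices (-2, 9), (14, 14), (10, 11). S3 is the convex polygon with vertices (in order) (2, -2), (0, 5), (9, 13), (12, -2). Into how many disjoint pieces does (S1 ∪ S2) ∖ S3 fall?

4

(S1 ∪ S2) ∖ S3 splits into 4 disjoint pieces (area 0.4192, area 5.8474, area 27.4812, area 3.8891).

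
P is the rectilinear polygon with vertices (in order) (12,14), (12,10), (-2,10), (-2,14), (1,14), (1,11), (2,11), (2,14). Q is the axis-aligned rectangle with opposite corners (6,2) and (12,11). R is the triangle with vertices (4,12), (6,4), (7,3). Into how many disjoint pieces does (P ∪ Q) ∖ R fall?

1

(P ∪ Q) ∖ R is a single connected region.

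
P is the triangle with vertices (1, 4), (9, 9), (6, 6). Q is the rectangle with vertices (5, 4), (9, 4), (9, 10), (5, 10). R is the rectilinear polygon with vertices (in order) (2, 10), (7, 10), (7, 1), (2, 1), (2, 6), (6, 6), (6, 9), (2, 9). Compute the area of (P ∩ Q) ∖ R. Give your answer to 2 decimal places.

1.56

|P ∩ Q| = 2.7.
|(P ∩ Q) ∩ R| = 1.1375.
|(P ∩ Q) ∖ R| = 2.7 − 1.1375 = 1.56.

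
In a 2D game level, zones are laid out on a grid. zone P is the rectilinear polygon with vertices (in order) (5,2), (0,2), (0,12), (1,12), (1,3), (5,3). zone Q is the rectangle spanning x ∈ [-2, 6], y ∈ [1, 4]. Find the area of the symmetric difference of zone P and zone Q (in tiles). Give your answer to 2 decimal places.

26.00

|zone P| = 14, |zone Q| = 24, |zone P∩zone Q| = 6.
|zone P △ zone Q| = |zone P| + |zone Q| − 2·|zone P∩zone Q| = 14 + 24 − 12 = 26.00.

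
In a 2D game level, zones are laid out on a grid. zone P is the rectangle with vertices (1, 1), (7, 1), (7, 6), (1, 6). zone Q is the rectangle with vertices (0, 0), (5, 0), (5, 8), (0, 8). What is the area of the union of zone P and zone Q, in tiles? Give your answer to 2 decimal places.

By inclusion–exclusion:
Individual areas: |zone P| = 30, |zone Q| = 40.
|zone P∩zone Q|: x∈[1,5], y∈[1,6] → 4·5 = 20.
|zone P ∪ zone Q| = 70 − 20 = 50.00.

50.00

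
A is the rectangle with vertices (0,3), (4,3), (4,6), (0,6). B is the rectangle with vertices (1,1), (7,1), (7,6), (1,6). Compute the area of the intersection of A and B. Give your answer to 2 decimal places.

|A∩B|: x∈[1,4], y∈[3,6] → 3·3 = 9.

9.00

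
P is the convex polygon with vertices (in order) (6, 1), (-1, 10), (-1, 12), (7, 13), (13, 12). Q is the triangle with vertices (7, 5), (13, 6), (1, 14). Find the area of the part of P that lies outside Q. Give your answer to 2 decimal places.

66.76

|P| = 91, |P∩Q| = 24.2371.
|P ∖ Q| = |P| − |P∩Q| = 91 − 24.2371 = 66.76.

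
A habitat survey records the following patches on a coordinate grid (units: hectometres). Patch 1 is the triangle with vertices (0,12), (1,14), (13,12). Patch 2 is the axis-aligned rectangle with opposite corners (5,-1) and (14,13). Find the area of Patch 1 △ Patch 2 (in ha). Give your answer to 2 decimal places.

129.00

|Patch 1| = 13, |Patch 2| = 126, |Patch 1∩Patch 2| = 5.
|Patch 1 △ Patch 2| = |Patch 1| + |Patch 2| − 2·|Patch 1∩Patch 2| = 13 + 126 − 10 = 129.00.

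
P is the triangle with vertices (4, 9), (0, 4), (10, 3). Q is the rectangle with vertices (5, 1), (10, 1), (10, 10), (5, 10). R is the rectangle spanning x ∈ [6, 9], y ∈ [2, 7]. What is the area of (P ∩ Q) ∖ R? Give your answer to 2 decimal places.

4.50

|P ∩ Q| = 11.25.
|(P ∩ Q) ∩ R| = 6.75.
|(P ∩ Q) ∖ R| = 11.25 − 6.75 = 4.50.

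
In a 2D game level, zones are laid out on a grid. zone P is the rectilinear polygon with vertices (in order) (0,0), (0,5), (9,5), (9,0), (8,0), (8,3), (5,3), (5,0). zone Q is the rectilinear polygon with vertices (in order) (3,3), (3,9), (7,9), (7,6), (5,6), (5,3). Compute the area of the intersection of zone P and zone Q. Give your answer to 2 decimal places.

4.00

The intersection is the polygon with vertices (5,5), (5,3), (3,3), (3,5).
By the shoelace formula its area is 4.00.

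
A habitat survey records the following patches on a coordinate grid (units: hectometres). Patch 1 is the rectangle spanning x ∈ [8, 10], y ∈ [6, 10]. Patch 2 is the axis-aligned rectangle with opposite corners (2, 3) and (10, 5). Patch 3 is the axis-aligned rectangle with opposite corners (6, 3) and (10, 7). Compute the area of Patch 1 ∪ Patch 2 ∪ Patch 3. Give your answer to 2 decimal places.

By inclusion–exclusion:
Individual areas: |Patch 1| = 8, |Patch 2| = 16, |Patch 3| = 16.
|Patch 1∩Patch 2| = 0 (no overlap).
|Patch 1∩Patch 3|: x∈[8,10], y∈[6,7] → 2·1 = 2.
|Patch 2∩Patch 3|: x∈[6,10], y∈[3,5] → 4·2 = 8.
|Patch 1∩Patch 2∩Patch 3| = 0.
|Patch 1 ∪ Patch 2 ∪ Patch 3| = 40 − 10 + 0 = 30.00.

30.00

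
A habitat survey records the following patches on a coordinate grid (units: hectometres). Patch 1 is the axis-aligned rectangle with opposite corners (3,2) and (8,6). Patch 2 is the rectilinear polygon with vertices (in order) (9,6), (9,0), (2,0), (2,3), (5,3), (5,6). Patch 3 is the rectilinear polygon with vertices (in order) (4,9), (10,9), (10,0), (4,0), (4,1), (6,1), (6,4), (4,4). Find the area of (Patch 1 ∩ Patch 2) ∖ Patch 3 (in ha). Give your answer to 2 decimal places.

4.00

|Patch 1 ∩ Patch 2| = 14.
|(Patch 1 ∩ Patch 2) ∩ Patch 3| = 10.
|(Patch 1 ∩ Patch 2) ∖ Patch 3| = 14 − 10 = 4.00.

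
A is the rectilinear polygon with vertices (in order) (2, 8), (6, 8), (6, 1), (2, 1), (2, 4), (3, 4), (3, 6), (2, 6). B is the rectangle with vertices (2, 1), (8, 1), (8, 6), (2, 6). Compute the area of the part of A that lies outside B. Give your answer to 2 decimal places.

|A| = 26, |A∩B| = 18.
|A ∖ B| = |A| − |A∩B| = 26 − 18 = 8.00.

8.00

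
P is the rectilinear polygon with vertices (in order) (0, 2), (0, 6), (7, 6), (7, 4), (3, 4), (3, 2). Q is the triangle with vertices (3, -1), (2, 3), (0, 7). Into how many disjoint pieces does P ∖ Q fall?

2

P ∖ Q splits into 2 disjoint pieces (area 4.5, area 14.125).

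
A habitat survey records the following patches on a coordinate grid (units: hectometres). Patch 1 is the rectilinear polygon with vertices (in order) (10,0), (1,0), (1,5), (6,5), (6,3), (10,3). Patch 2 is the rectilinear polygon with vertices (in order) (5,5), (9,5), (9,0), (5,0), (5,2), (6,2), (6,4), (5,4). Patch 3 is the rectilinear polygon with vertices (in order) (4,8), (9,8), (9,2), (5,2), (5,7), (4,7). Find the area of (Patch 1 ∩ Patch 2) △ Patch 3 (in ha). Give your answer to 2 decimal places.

|Patch 1 ∩ Patch 2| = 12.
|(Patch 1 ∩ Patch 2) ∩ Patch 3| = 4.
|(Patch 1 ∩ Patch 2) △ Patch 3| = 12 + 25 − 8 = 29.00.

29.00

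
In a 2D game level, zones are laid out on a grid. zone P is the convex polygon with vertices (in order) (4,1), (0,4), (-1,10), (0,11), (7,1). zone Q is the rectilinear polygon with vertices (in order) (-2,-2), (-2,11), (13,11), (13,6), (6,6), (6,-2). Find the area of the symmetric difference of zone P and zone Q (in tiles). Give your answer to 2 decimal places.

107.93

|zone P| = 32.5, |zone Q| = 139, |zone P∩zone Q| = 31.7857.
|zone P △ zone Q| = |zone P| + |zone Q| − 2·|zone P∩zone Q| = 32.5 + 139 − 63.5714 = 107.93.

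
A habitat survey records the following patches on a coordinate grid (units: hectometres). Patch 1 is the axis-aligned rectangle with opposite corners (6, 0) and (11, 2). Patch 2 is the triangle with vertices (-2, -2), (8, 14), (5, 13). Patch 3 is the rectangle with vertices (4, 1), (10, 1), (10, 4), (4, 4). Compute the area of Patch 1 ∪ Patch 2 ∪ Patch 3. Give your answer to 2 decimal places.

43.00

By inclusion–exclusion:
Individual areas: |Patch 1| = 10, |Patch 2| = 19, |Patch 3| = 18.
|Patch 1∩Patch 2| = 0.
|Patch 1∩Patch 3|: x∈[6,10], y∈[1,2] → 4·1 = 4.
|Patch 2∩Patch 3| = 0.
|Patch 1∩Patch 2∩Patch 3| = 0.
|Patch 1 ∪ Patch 2 ∪ Patch 3| = 47 − 4 + 0 = 43.00.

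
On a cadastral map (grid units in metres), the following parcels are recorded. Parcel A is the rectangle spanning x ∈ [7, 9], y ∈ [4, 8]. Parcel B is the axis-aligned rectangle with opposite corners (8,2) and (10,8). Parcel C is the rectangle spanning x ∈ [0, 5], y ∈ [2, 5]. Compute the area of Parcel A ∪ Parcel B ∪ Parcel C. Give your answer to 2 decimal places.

By inclusion–exclusion:
Individual areas: |Parcel A| = 8, |Parcel B| = 12, |Parcel C| = 15.
|Parcel A∩Parcel B|: x∈[8,9], y∈[4,8] → 1·4 = 4.
|Parcel A∩Parcel C| = 0 (no overlap).
|Parcel B∩Parcel C| = 0 (no overlap).
|Parcel A∩Parcel B∩Parcel C| = 0.
|Parcel A ∪ Parcel B ∪ Parcel C| = 35 − 4 + 0 = 31.00.

31.00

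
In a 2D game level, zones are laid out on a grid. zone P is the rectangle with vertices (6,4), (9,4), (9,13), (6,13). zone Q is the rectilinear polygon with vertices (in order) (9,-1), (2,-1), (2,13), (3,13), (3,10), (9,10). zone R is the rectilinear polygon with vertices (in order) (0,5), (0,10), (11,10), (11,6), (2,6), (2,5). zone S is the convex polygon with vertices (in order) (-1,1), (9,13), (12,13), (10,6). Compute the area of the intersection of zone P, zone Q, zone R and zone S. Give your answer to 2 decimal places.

11.85

The intersection is the polygon with vertices (9,10), (9,6), (6,6), (6,9.4), (6.5,10).
By the shoelace formula its area is 11.85.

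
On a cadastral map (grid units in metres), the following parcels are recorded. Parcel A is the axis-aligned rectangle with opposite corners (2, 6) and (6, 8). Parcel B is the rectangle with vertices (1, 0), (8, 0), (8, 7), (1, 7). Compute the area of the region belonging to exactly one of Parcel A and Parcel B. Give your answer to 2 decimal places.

|Parcel A∩Parcel B|: x∈[2,6], y∈[6,7] → 4·1 = 4.
|Parcel A △ Parcel B| = |Parcel A| + |Parcel B| − 2·|Parcel A∩Parcel B| = 8 + 49 − 8 = 49.00.

49.00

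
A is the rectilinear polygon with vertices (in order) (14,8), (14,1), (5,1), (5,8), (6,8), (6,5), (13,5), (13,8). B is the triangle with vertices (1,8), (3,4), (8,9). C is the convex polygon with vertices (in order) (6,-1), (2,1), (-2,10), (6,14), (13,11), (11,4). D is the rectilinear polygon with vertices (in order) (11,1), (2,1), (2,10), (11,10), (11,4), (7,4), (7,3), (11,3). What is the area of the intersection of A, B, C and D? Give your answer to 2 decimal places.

The intersection is the polygon with vertices (6,7), (5,6), (5,8), (6,8).
By the shoelace formula its area is 1.50.

1.50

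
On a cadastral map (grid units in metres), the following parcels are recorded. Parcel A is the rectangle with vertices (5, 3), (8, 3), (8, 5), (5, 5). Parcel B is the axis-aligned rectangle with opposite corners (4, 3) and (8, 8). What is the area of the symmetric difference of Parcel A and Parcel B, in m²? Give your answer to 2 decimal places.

|Parcel A∩Parcel B|: x∈[5,8], y∈[3,5] → 3·2 = 6.
|Parcel A △ Parcel B| = |Parcel A| + |Parcel B| − 2·|Parcel A∩Parcel B| = 6 + 20 − 12 = 14.00.

14.00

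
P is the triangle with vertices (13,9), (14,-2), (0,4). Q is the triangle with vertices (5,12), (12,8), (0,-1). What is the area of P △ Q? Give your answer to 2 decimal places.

86.75

|P| = 74, |Q| = 55.5, |P∩Q| = 21.3732.
|P △ Q| = |P| + |Q| − 2·|P∩Q| = 74 + 55.5 − 42.7464 = 86.75.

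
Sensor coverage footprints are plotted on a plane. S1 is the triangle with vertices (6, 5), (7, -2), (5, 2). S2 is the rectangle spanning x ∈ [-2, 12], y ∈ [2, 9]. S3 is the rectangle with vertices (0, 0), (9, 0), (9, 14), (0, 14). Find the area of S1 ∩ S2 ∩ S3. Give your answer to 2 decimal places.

2.14

The intersection is the polygon with vertices (5,2), (6,5), (6.429,2).
By the shoelace formula its area is 2.14.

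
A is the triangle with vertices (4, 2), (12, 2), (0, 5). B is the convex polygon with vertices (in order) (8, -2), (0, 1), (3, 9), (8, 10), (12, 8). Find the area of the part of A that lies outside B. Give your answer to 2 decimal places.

|A| = 12, |A∩B| = 10.9441.
|A ∖ B| = |A| − |A∩B| = 12 − 10.9441 = 1.06.

1.06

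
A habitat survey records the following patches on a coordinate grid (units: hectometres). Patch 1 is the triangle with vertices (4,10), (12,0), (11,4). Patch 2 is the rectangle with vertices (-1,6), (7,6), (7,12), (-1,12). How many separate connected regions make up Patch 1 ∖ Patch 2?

Patch 1 ∖ Patch 2 is a single connected region.

1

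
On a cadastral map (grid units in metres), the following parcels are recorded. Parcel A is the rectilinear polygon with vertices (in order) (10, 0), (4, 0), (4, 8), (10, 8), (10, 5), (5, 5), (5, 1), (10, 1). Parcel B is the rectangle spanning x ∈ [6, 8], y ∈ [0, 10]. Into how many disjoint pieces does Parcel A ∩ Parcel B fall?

Parcel A ∩ Parcel B splits into 2 disjoint pieces (area 2, area 6).

2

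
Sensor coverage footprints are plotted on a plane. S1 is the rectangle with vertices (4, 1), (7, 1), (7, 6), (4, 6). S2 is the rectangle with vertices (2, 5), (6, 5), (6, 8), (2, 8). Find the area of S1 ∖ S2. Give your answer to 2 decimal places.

|S1∩S2|: x∈[4,6], y∈[5,6] → 2·1 = 2.
|S1| = 15.
|S1 ∖ S2| = |S1| − |S1∩S2| = 15 − 2 = 13.00.

13.00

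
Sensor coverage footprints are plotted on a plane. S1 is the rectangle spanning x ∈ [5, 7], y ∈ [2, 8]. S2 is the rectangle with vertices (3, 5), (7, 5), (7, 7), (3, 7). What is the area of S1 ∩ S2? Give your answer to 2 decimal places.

|S1∩S2|: x∈[5,7], y∈[5,7] → 2·2 = 4.

4.00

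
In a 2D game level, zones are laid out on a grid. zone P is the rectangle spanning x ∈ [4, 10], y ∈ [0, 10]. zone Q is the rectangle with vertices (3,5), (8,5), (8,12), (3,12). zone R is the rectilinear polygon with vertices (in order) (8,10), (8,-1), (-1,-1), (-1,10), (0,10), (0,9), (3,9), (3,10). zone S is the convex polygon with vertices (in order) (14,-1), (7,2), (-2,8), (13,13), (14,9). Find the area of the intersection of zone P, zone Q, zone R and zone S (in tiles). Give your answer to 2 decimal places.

The intersection is the polygon with vertices (8,5), (4,5), (4,10), (8,10).
By the shoelace formula its area is 20.00.

20.00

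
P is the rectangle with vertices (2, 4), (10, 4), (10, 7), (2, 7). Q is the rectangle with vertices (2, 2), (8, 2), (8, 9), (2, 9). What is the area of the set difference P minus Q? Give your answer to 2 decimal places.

6.00

|P∩Q|: x∈[2,8], y∈[4,7] → 6·3 = 18.
|P| = 24.
|P ∖ Q| = |P| − |P∩Q| = 24 − 18 = 6.00.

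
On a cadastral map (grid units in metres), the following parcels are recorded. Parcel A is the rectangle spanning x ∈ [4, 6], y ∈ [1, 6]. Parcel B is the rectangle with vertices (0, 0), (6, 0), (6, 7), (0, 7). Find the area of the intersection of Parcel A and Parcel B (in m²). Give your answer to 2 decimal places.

|Parcel A∩Parcel B|: x∈[4,6], y∈[1,6] → 2·5 = 10.

10.00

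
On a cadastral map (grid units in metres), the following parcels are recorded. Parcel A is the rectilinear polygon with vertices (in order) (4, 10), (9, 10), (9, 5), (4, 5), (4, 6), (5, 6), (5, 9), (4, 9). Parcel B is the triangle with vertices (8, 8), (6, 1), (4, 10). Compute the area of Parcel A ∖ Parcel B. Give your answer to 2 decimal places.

11.40

|Parcel A| = 22, |Parcel A∩Parcel B| = 10.6032.
|Parcel A ∖ Parcel B| = |Parcel A| − |Parcel A∩Parcel B| = 22 − 10.6032 = 11.40.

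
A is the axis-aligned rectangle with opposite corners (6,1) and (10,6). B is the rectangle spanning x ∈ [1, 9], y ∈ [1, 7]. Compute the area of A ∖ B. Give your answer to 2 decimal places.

5.00

|A∩B|: x∈[6,9], y∈[1,6] → 3·5 = 15.
|A| = 20.
|A ∖ B| = |A| − |A∩B| = 20 − 15 = 5.00.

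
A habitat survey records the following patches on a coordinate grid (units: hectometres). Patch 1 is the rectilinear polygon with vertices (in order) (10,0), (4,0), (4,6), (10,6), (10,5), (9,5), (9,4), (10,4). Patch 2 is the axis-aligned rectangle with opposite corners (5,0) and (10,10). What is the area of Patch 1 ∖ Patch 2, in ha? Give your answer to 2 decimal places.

6.00

|Patch 1| = 35, |Patch 1∩Patch 2| = 29.
|Patch 1 ∖ Patch 2| = |Patch 1| − |Patch 1∩Patch 2| = 35 − 29 = 6.00.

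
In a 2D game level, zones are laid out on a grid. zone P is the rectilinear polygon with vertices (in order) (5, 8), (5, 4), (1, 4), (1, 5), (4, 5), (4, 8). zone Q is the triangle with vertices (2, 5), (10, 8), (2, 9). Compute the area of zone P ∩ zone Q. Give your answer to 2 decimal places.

2.06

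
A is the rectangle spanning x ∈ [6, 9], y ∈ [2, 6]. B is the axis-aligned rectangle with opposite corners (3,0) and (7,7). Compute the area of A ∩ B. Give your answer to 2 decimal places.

|A∩B|: x∈[6,7], y∈[2,6] → 1·4 = 4.

4.00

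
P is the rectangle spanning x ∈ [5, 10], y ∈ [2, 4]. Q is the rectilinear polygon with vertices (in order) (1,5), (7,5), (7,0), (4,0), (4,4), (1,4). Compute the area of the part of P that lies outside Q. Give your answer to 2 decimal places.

|P| = 10, |P∩Q| = 4.
|P ∖ Q| = |P| − |P∩Q| = 10 − 4 = 6.00.

6.00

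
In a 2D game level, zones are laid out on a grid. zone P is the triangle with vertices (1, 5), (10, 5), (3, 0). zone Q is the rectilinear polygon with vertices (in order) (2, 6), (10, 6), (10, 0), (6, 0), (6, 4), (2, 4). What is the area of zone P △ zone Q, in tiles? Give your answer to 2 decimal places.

|zone P| = 22.5, |zone Q| = 32, |zone P∩zone Q| = 9.7143.
|zone P △ zone Q| = |zone P| + |zone Q| − 2·|zone P∩zone Q| = 22.5 + 32 − 19.4286 = 35.07.

35.07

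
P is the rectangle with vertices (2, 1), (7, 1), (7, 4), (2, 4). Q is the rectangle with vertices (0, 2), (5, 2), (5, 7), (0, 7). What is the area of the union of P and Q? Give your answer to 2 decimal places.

By inclusion–exclusion:
Individual areas: |P| = 15, |Q| = 25.
|P∩Q|: x∈[2,5], y∈[2,4] → 3·2 = 6.
|P ∪ Q| = 40 − 6 = 34.00.

34.00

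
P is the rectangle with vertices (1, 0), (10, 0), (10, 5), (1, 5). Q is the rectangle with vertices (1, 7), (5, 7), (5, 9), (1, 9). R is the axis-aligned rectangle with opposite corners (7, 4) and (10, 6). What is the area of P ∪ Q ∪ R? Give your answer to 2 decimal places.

56.00

By inclusion–exclusion:
Individual areas: |P| = 45, |Q| = 8, |R| = 6.
|P∩Q| = 0 (no overlap).
|P∩R|: x∈[7,10], y∈[4,5] → 3·1 = 3.
|Q∩R| = 0 (no overlap).
|P∩Q∩R| = 0.
|P ∪ Q ∪ R| = 59 − 3 + 0 = 56.00.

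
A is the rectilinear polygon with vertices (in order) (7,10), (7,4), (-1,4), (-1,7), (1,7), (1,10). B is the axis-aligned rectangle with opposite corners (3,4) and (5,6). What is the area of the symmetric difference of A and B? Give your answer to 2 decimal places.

|A| = 42, |B| = 4, |A∩B| = 4.
|A △ B| = |A| + |B| − 2·|A∩B| = 42 + 4 − 8 = 38.00.

38.00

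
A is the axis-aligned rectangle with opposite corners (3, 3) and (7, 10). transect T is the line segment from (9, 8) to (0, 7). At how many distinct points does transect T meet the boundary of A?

2

The segment meets the boundary at (3,7.333), (7,7.778).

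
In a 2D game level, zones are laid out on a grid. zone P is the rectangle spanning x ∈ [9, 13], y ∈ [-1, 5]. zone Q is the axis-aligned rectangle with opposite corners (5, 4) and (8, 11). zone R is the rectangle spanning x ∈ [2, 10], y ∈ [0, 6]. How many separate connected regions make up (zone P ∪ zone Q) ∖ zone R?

(zone P ∪ zone Q) ∖ zone R splits into 2 disjoint pieces (area 19, area 15).

2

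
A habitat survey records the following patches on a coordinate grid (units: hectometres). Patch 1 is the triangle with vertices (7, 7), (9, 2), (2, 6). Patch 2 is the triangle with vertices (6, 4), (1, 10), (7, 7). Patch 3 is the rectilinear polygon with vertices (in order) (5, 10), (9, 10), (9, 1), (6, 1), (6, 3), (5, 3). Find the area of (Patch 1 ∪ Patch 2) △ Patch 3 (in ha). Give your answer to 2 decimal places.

30.94

|Patch 1 ∪ Patch 2| = 19.8.
|(Patch 1 ∪ Patch 2) ∩ Patch 3| = 11.4286.
|(Patch 1 ∪ Patch 2) △ Patch 3| = 19.8 + 34 − 22.8571 = 30.94.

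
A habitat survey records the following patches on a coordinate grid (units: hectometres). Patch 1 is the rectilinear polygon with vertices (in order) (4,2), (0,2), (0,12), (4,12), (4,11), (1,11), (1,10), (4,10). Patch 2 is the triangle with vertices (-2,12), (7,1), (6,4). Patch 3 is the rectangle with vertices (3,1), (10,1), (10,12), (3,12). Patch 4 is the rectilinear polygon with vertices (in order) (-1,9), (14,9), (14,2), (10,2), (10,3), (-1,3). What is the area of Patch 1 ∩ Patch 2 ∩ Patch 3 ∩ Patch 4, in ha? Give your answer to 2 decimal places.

1.22

The intersection is the polygon with vertices (4,4.667), (3,5.889), (3,7), (4,6).
By the shoelace formula its area is 1.22.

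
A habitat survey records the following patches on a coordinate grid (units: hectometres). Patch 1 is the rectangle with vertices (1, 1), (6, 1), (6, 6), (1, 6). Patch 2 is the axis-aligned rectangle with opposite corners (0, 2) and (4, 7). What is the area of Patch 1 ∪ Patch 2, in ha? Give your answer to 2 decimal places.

33.00

By inclusion–exclusion:
Individual areas: |Patch 1| = 25, |Patch 2| = 20.
|Patch 1∩Patch 2|: x∈[1,4], y∈[2,6] → 3·4 = 12.
|Patch 1 ∪ Patch 2| = 45 − 12 = 33.00.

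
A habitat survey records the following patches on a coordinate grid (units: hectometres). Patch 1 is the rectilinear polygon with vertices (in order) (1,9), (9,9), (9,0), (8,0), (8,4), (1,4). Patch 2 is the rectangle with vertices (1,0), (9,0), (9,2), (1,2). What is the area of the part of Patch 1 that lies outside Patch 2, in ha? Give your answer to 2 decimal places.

|Patch 1| = 44, |Patch 1∩Patch 2| = 2.
|Patch 1 ∖ Patch 2| = |Patch 1| − |Patch 1∩Patch 2| = 44 − 2 = 42.00.

42.00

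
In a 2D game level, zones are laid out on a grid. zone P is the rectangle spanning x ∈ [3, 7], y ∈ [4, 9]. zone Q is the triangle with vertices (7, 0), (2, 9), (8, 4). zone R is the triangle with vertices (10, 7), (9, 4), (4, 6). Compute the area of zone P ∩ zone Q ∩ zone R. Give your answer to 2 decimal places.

The intersection is the polygon with vertices (7,4.833), (7,4.8), (4,6), (5.333,6.222).
By the shoelace formula its area is 1.16.

1.16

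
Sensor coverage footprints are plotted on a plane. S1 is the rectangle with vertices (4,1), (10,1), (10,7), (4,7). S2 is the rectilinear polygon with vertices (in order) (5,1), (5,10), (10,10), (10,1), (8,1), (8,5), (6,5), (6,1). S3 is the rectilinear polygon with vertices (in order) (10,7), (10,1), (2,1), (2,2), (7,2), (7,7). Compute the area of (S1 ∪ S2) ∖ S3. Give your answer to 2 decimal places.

30.00

|S1 ∪ S2| = 51.
|(S1 ∪ S2) ∩ S3| = 21.
|(S1 ∪ S2) ∖ S3| = 51 − 21 = 30.00.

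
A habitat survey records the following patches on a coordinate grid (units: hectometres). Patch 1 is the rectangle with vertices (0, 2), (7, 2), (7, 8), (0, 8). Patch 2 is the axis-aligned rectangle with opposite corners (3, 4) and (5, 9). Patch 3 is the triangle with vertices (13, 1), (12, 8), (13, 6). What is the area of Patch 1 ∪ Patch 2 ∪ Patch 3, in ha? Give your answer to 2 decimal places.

46.50

By inclusion–exclusion:
Individual areas: |Patch 1| = 42, |Patch 2| = 10, |Patch 3| = 2.5.
|Patch 1∩Patch 2|: x∈[3,5], y∈[4,8] → 2·4 = 8.
|Patch 1∩Patch 3| = 0.
|Patch 2∩Patch 3| = 0.
|Patch 1∩Patch 2∩Patch 3| = 0.
|Patch 1 ∪ Patch 2 ∪ Patch 3| = 54.5 − 8 + 0 = 46.50.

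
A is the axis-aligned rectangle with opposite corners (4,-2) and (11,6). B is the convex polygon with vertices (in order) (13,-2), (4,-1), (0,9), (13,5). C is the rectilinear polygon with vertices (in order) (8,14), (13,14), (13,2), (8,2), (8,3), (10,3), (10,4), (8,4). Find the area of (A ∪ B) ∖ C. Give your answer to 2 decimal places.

75.93

|A ∪ B| = 93.0182.
|(A ∪ B) ∩ C| = 17.0865.
|(A ∪ B) ∖ C| = 93.0182 − 17.0865 = 75.93.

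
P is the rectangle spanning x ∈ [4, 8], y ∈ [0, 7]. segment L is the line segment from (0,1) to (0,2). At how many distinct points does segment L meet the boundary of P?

The segment lies entirely outside P and never meets its boundary.

0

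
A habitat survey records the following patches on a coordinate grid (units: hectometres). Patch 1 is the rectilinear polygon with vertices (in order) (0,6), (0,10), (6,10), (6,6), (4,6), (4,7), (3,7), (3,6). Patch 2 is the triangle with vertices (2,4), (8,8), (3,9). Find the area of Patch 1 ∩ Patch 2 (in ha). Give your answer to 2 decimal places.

7.67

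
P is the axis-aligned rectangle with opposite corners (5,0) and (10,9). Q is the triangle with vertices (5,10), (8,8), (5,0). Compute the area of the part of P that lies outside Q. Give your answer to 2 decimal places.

30.75

|P| = 45, |P∩Q| = 14.25.
|P ∖ Q| = |P| − |P∩Q| = 45 − 14.25 = 30.75.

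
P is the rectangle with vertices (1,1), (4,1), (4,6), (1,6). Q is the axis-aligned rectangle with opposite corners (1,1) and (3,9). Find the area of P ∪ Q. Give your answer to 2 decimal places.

By inclusion–exclusion:
Individual areas: |P| = 15, |Q| = 16.
|P∩Q|: x∈[1,3], y∈[1,6] → 2·5 = 10.
|P ∪ Q| = 31 − 10 = 21.00.

21.00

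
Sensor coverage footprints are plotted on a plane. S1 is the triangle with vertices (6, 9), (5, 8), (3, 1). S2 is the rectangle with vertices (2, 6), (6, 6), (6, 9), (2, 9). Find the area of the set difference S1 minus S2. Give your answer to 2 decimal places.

|S1| = 2.5, |S1∩S2| = 1.3839.
|S1 ∖ S2| = |S1| − |S1∩S2| = 2.5 − 1.3839 = 1.12.

1.12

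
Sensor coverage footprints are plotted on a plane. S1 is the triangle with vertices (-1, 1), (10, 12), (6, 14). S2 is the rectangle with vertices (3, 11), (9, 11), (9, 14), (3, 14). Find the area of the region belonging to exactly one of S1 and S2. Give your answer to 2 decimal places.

32.65

|S1| = 33, |S2| = 18, |S1∩S2| = 9.1731.
|S1 △ S2| = |S1| + |S2| − 2·|S1∩S2| = 33 + 18 − 18.3462 = 32.65.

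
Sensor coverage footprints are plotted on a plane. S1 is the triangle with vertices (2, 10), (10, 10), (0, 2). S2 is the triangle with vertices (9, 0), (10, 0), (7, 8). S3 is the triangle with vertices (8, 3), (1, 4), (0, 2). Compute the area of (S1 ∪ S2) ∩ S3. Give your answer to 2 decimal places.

1.36

The region (S1 ∪ S2) ∩ S3 is the polygon with vertices (0,2), (1,4), (2.273,3.818).
By the shoelace formula its area is 1.36.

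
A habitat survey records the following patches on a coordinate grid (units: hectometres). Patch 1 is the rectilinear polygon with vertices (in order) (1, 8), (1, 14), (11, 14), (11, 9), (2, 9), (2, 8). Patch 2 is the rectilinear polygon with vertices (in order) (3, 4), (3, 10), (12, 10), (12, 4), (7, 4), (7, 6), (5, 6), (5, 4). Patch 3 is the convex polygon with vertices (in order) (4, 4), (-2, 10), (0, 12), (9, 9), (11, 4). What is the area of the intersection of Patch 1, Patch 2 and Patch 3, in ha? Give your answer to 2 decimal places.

4.50

The intersection is the polygon with vertices (3,9), (3,10), (6,10), (9,9).
By the shoelace formula its area is 4.50.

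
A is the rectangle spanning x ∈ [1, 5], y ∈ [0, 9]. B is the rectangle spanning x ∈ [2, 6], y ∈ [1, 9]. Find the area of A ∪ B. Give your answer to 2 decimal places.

By inclusion–exclusion:
Individual areas: |A| = 36, |B| = 32.
|A∩B|: x∈[2,5], y∈[1,9] → 3·8 = 24.
|A ∪ B| = 68 − 24 = 44.00.

44.00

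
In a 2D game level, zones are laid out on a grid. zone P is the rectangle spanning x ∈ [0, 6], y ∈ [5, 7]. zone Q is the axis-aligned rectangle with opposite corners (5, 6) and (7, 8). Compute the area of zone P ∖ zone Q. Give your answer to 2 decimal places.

|zone P∩zone Q|: x∈[5,6], y∈[6,7] → 1·1 = 1.
|zone P| = 12.
|zone P ∖ zone Q| = |zone P| − |zone P∩zone Q| = 12 − 1 = 11.00.

11.00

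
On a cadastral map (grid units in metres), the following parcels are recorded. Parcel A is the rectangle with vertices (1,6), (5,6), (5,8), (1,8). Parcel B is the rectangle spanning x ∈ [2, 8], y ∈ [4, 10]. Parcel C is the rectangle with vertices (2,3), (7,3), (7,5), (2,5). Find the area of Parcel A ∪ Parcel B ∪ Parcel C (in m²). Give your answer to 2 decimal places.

By inclusion–exclusion:
Individual areas: |Parcel A| = 8, |Parcel B| = 36, |Parcel C| = 10.
|Parcel A∩Parcel B|: x∈[2,5], y∈[6,8] → 3·2 = 6.
|Parcel A∩Parcel C| = 0 (no overlap).
|Parcel B∩Parcel C|: x∈[2,7], y∈[4,5] → 5·1 = 5.
|Parcel A∩Parcel B∩Parcel C| = 0.
|Parcel A ∪ Parcel B ∪ Parcel C| = 54 − 11 + 0 = 43.00.

43.00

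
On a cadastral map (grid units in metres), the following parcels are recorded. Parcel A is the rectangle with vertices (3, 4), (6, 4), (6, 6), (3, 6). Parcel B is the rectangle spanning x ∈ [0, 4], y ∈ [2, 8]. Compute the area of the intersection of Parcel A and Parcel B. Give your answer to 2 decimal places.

|Parcel A∩Parcel B|: x∈[3,4], y∈[4,6] → 1·2 = 2.

2.00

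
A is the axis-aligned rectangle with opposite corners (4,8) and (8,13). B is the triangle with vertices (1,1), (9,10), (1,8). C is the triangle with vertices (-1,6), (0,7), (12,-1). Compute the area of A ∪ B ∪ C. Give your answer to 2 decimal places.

50.03

By inclusion–exclusion:
Individual areas: |A| = 20, |B| = 28, |C| = 10.
|A∩B| = 4.6597.
|A∩C| = 0.
|B∩C| = 3.3119.
|A∩B∩C| = 0.
|A ∪ B ∪ C| = 58 − 7.9717 + 0 = 50.03.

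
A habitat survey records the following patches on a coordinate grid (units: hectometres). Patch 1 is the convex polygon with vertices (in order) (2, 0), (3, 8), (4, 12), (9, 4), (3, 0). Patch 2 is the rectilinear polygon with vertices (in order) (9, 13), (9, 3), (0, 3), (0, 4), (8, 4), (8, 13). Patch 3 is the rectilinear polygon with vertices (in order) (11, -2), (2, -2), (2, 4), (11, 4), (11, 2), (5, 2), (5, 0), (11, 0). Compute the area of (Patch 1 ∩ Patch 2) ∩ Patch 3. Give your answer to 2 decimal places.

5.81

The region (Patch 1 ∩ Patch 2) ∩ Patch 3 is the polygon with vertices (8,4), (9,4), (7.5,3), (2.375,3), (2.5,4).
By the shoelace formula its area is 5.81.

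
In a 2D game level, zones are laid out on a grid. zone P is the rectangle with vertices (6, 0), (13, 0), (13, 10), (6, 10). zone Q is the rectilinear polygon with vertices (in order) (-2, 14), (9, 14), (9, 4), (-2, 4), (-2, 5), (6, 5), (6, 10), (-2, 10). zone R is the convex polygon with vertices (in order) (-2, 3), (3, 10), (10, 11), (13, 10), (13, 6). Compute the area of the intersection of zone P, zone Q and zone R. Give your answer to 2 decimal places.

The intersection is the polygon with vertices (9,5.2), (6,4.6), (6,5), (6,10), (9,10).
By the shoelace formula its area is 15.30.

15.30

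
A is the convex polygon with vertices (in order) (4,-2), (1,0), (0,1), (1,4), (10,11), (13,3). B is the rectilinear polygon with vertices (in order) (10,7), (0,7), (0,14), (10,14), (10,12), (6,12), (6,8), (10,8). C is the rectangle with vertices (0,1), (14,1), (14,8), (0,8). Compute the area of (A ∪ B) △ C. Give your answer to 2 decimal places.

|A ∪ B| = 138.5.
|(A ∪ B) ∩ C| = 72.4268.
|(A ∪ B) △ C| = 138.5 + 98 − 144.8536 = 91.65.

91.65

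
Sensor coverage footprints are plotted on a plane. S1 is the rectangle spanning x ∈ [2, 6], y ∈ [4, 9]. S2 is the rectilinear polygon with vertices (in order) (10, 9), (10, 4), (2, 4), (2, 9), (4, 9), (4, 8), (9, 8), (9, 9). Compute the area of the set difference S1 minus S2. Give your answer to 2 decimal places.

2.00

|S1| = 20, |S1∩S2| = 18.
|S1 ∖ S2| = |S1| − |S1∩S2| = 20 − 18 = 2.00.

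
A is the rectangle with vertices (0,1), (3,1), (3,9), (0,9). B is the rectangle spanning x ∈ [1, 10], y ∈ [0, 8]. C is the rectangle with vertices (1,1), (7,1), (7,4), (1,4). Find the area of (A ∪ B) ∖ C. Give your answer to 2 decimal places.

|A ∪ B| = 82.
|(A ∪ B) ∩ C| = 18.
|(A ∪ B) ∖ C| = 82 − 18 = 64.00.

64.00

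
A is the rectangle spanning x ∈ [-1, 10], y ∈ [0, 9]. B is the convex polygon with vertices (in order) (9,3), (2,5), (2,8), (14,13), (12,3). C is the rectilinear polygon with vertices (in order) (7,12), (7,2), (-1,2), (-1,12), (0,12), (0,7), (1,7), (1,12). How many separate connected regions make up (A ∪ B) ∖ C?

(A ∪ B) ∖ C splits into 2 disjoint pieces (area 74.7917, area 2).

2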